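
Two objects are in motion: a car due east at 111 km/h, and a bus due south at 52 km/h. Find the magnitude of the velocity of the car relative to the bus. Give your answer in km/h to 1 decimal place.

Taking east as x and north as y: car velocity = (111.000, 0.000) km/h; bus velocity = (0.000, -52.000) km/h.
Velocity of car relative to bus = (111.000, 0.000) − (0.000, -52.000) = (111.000, 52.000) km/h.
Magnitude = |(111.000, 52.000)| = 122.577 km/h.

122.6 km/h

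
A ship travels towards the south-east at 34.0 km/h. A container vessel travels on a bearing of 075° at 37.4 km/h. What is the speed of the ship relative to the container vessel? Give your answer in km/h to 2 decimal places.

35.82 km/h

Taking east as x and north as y: ship velocity = (24.042, -24.042) km/h; container vessel velocity = (36.126, 9.680) km/h.
Velocity of ship relative to container vessel = (24.042, -24.042) − (36.126, 9.680) = (-12.084, -33.721) km/h.
Magnitude = |(-12.084, -33.721)| = 35.821 km/h.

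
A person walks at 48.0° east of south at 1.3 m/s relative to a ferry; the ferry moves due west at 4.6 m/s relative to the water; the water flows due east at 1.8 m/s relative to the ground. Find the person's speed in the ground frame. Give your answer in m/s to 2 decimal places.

In east/north components (m/s): person relative to ferry = (0.966, -0.870); ferry relative to water = (-4.600, 0.000); water relative to ground = (1.800, 0.000).
Sum = (-1.834, -0.870) m/s.
Speed = |(-1.834, -0.870)| = 2.030 m/s.

2.03 m/s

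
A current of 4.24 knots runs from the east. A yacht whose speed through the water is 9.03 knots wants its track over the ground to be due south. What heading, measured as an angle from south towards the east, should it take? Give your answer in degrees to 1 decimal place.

The current pushes perpendicular to the desired track; the heading must have a component into the current equal to 4.24 knots: 9.03 sin θ = 4.24.
sin θ = 0.4695, so θ = 28.005°.

28.0°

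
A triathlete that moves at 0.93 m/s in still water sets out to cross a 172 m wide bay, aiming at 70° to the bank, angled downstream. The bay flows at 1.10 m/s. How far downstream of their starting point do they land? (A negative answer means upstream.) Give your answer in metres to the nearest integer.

Perpendicular speed = 0.874 m/s; crossing time = 172 / 0.874 = 196.816 s.
Net downstream speed = 1.418 m/s.
Drift = 1.418 × 196.816 = 279.100 m (downstream).

279 m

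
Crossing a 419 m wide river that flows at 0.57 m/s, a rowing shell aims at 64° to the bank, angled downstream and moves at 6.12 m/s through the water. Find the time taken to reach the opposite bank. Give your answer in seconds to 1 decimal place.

The component of the rowing shell's velocity perpendicular to the bank is 6.12 × sin 64° = 5.501 m/s.
The current is parallel to the bank, so it does not affect the crossing time.
Time = 419 / 5.501 = 76.173 s.

76.2 s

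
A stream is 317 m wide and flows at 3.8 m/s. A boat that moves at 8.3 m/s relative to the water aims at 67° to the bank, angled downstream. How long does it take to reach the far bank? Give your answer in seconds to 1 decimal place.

The component of the boat's velocity perpendicular to the bank is 8.3 × sin 67° = 7.640 m/s.
The current is parallel to the bank, so it does not affect the crossing time.
Time = 317 / 7.640 = 41.491 s.

41.5 s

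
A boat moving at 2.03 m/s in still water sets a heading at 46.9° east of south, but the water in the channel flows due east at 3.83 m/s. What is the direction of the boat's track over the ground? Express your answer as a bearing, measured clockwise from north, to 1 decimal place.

Taking east as x and north as y: velocity relative to the water = (1.482, -1.387) m/s; the water relative to ground = (3.830, 0.000) m/s.
Velocity relative to ground = (1.482, -1.387) + (3.830, 0.000) = (5.312, -1.387) m/s.
Bearing = atan2(5.31, -1.39) = 104.63° clockwise from north.

104.6°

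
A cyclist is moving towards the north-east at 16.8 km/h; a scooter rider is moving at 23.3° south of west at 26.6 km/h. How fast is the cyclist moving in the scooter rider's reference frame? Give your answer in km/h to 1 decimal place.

Taking east as x and north as y: cyclist velocity = (11.879, 11.879) km/h; scooter rider velocity = (-24.431, -10.522) km/h.
Velocity of cyclist relative to scooter rider = (11.879, 11.879) − (-24.431, -10.522) = (36.310, 22.401) km/h.
Magnitude = |(36.310, 22.401)| = 42.664 km/h.

42.7 km/h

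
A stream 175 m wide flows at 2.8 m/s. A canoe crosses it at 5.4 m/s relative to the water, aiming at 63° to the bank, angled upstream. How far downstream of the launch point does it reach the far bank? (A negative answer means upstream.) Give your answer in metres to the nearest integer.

Perpendicular speed = 4.811 m/s; crossing time = 175 / 4.811 = 36.372 s.
Net downstream speed = 0.348 m/s.
Drift = 0.348 × 36.372 = 12.674 m (downstream).

13 m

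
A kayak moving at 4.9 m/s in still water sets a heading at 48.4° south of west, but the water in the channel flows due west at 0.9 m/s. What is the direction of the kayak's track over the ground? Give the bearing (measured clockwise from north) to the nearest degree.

Taking east as x and north as y: velocity relative to the water = (-3.253, -3.664) m/s; the water relative to ground = (-0.900, 0.000) m/s.
Velocity relative to ground = (-3.253, -3.664) + (-0.900, 0.000) = (-4.153, -3.664) m/s.
Bearing = atan2(-4.15, -3.66) = 228.58° clockwise from north.

229°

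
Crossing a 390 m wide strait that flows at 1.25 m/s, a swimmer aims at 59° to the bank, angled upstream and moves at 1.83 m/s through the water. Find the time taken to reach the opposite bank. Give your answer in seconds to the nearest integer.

249 s

The component of the swimmer's velocity perpendicular to the bank is 1.83 × sin 59° = 1.569 m/s.
Only the cross-stream component determines the crossing time; the current contributes nothing perpendicular to the bank.
Time = 390 / 1.569 = 248.627 s.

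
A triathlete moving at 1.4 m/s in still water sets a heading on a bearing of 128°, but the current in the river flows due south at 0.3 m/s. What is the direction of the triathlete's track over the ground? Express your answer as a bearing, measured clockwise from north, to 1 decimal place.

136.5°

Taking east as x and north as y: velocity relative to the water = (1.103, -0.862) m/s; the water relative to ground = (0.000, -0.300) m/s.
Velocity relative to ground = (1.103, -0.862) + (0.000, -0.300) = (1.103, -1.162) m/s.
Bearing = atan2(1.10, -1.16) = 136.48° clockwise from north.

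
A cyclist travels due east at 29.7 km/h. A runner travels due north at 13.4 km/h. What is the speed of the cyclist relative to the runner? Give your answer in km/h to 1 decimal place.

Taking east as x and north as y: cyclist velocity = (29.700, 0.000) km/h; runner velocity = (0.000, 13.400) km/h.
Velocity of cyclist relative to runner = (29.700, 0.000) − (0.000, 13.400) = (29.700, -13.400) km/h.
Magnitude = |(29.700, -13.400)| = 32.583 km/h.

32.6 km/h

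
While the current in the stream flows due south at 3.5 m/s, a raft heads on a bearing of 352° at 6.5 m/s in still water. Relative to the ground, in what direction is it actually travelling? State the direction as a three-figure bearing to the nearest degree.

Taking east as x and north as y: velocity relative to the water = (-0.905, 6.437) m/s; the water relative to ground = (0.000, -3.500) m/s.
Velocity relative to ground = (-0.905, 6.437) + (0.000, -3.500) = (-0.905, 2.937) m/s.
Bearing = atan2(-0.90, 2.94) = 342.88° clockwise from north.

343°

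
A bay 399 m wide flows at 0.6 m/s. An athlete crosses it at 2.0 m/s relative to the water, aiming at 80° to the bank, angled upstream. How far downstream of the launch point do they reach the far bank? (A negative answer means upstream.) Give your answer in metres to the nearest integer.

51 m

Perpendicular speed = 1.970 m/s; crossing time = 399 / 1.970 = 202.578 s.
Net downstream speed = 0.253 m/s.
Drift = 0.253 × 202.578 = 51.192 m (downstream).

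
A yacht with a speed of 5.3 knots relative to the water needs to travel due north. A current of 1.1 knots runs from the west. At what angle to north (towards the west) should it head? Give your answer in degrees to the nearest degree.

12°

The current pushes perpendicular to the desired track; the heading must have a component into the current equal to 1.1 knots: 5.3 sin θ = 1.1.
sin θ = 0.2075, so θ = 11.979°.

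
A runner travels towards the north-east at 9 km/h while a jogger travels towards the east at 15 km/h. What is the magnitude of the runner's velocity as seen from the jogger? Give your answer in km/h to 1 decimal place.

10.7 km/h

Taking east as x and north as y: runner velocity = (6.364, 6.364) km/h; jogger velocity = (15.000, 0.000) km/h.
Velocity of runner relative to jogger = (6.364, 6.364) − (15.000, 0.000) = (-8.636, 6.364) km/h.
Magnitude = |(-8.636, 6.364)| = 10.728 km/h.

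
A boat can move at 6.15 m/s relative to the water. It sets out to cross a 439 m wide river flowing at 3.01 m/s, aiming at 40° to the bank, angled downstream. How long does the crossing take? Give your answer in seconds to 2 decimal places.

The component of the boat's velocity perpendicular to the bank is 6.15 × sin 40° = 3.953 m/s.
Only the cross-stream component determines the crossing time; the current contributes nothing perpendicular to the bank.
Time = 439 / 3.953 = 111.051 s.

111.05 s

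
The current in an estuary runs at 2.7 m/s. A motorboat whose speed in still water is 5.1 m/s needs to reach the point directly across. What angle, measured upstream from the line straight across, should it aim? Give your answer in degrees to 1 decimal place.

32.0°

To cancel the current, the upstream component of the motorboat's velocity must equal the flow: 5.1 sin θ = 2.7.
sin θ = 2.7 / 5.1 = 0.5294.
θ = arcsin(0.5294) = 31.966°.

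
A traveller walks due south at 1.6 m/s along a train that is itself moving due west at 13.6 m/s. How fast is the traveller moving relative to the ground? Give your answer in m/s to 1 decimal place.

13.7 m/s

Taking east as x and north as y: train velocity = (-13.600, 0.000) m/s; traveller velocity relative to train = (0.000, -1.600) m/s.
Velocity relative to ground = (-13.600, 0.000) + (0.000, -1.600) = (-13.600, -1.600) m/s.
Speed = |(-13.600, -1.600)| = 13.694 m/s.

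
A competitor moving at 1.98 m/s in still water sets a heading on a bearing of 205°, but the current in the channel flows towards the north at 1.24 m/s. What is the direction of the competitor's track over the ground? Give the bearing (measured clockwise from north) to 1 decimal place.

Taking east as x and north as y: velocity relative to the water = (-0.837, -1.794) m/s; the water relative to ground = (0.000, 1.240) m/s.
Velocity relative to ground = (-0.837, -1.794) + (0.000, 1.240) = (-0.837, -0.554) m/s.
Bearing = atan2(-0.84, -0.55) = 236.47° clockwise from north.

236.5°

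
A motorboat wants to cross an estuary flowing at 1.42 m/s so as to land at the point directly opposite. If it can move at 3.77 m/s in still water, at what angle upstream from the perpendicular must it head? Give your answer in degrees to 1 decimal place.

22.1°

To cancel the current, the upstream component of the motorboat's velocity must equal the flow: 3.77 sin θ = 1.42.
sin θ = 1.42 / 3.77 = 0.3767.
θ = arcsin(0.3767) = 22.127°.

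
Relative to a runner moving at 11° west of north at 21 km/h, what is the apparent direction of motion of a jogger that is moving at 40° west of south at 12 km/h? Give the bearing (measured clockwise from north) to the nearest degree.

Taking east as x and north as y: jogger velocity = (-7.713, -9.193) km/h; runner velocity = (-4.007, 20.614) km/h.
Velocity of jogger relative to runner = (-7.713, -9.193) − (-4.007, 20.614) = (-3.706, -29.807) km/h.
Bearing = atan2(-3.71, -29.81) = 187.09° clockwise from north.

187°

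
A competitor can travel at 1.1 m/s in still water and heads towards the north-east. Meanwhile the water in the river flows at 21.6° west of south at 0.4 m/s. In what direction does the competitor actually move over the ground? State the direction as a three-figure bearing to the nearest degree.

Taking east as x and north as y: velocity relative to the water = (0.778, 0.778) m/s; the water relative to ground = (-0.147, -0.372) m/s.
Velocity relative to ground = (0.778, 0.778) + (-0.147, -0.372) = (0.631, 0.406) m/s.
Bearing = atan2(0.63, 0.41) = 57.23° clockwise from north.

057°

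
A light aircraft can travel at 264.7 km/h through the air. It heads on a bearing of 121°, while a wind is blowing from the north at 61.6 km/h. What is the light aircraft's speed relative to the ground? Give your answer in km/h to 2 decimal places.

301.09 km/h

Taking east as x and north as y: velocity relative to the air = (226.892, -136.331) km/h; the air relative to ground = (0.000, -61.600) km/h.
Velocity relative to ground = (226.892, -136.331) + (0.000, -61.600) = (226.892, -197.931) km/h.
Speed = |(226.892, -197.931)| = 301.092 km/h.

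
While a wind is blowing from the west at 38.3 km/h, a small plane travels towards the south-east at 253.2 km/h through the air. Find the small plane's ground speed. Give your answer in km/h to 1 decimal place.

Taking east as x and north as y: velocity relative to the air = (179.039, -179.039) km/h; the air relative to ground = (38.300, 0.000) km/h.
Velocity relative to ground = (179.039, -179.039) + (38.300, 0.000) = (217.339, -179.039) km/h.
Speed = |(217.339, -179.039)| = 281.588 km/h.

281.6 km/h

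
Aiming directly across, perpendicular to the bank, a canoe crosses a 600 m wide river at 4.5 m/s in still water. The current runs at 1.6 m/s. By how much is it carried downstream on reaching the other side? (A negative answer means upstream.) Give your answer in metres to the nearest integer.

Perpendicular speed = 4.500 m/s; crossing time = 600 / 4.500 = 133.333 s.
Net downstream speed = 1.600 m/s.
Drift = 1.600 × 133.333 = 213.333 m (downstream).

213 m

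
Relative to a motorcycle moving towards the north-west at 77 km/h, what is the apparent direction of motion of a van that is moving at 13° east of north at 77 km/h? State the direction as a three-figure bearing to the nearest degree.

074°

Taking east as x and north as y: van velocity = (17.321, 75.026) km/h; motorcycle velocity = (-54.447, 54.447) km/h.
Velocity of van relative to motorcycle = (17.321, 75.026) − (-54.447, 54.447) = (71.768, 20.579) km/h.
Bearing = atan2(71.77, 20.58) = 74.00° clockwise from north.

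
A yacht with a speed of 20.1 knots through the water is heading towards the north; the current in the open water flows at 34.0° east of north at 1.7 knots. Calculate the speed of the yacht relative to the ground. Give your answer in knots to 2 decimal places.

21.53 knots

Taking east as x and north as y: velocity relative to the water = (0.000, 20.100) knots; the water relative to ground = (0.951, 1.409) knots.
Velocity relative to ground = (0.000, 20.100) + (0.951, 1.409) = (0.951, 21.509) knots.
Speed = |(0.951, 21.509)| = 21.530 knots.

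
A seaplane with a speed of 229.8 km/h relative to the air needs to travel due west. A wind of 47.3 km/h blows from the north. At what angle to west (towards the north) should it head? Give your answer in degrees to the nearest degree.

12°

The wind pushes perpendicular to the desired track; the heading must have a component into the wind equal to 47.3 km/h: 229.8 sin θ = 47.3.
sin θ = 0.2058, so θ = 11.878°.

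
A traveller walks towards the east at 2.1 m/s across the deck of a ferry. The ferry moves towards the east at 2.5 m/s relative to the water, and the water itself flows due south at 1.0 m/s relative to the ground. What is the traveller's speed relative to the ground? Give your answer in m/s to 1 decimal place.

4.7 m/s

In east/north components (m/s): traveller relative to ferry = (2.100, 0.000); ferry relative to water = (2.500, 0.000); water relative to ground = (0.000, -1.000).
Sum = (4.600, -1.000) m/s.
Speed = |(4.600, -1.000)| = 4.707 m/s.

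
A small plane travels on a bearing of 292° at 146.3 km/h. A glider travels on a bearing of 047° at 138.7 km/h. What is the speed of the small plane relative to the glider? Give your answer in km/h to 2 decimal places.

240.40 km/h

Taking east as x and north as y: small plane velocity = (-135.647, 54.805) km/h; glider velocity = (101.439, 94.593) km/h.
Velocity of small plane relative to glider = (-135.647, 54.805) − (101.439, 94.593) = (-237.086, -39.788) km/h.
Magnitude = |(-237.086, -39.788)| = 240.401 km/h.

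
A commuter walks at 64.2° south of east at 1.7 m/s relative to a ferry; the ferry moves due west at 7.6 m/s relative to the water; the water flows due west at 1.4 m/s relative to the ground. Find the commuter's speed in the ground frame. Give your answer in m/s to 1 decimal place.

In east/north components (m/s): commuter relative to ferry = (0.740, -1.531); ferry relative to water = (-7.600, 0.000); water relative to ground = (-1.400, 0.000).
Sum = (-8.260, -1.531) m/s.
Speed = |(-8.260, -1.531)| = 8.401 m/s.

8.4 m/s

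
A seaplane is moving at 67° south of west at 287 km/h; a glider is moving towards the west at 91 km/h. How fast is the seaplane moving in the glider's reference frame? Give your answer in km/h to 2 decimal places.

Taking east as x and north as y: seaplane velocity = (-112.140, -264.185) km/h; glider velocity = (-91.000, 0.000) km/h.
Velocity of seaplane relative to glider = (-112.140, -264.185) − (-91.000, 0.000) = (-21.140, -264.185) km/h.
Magnitude = |(-21.140, -264.185)| = 265.029 km/h.

265.03 km/h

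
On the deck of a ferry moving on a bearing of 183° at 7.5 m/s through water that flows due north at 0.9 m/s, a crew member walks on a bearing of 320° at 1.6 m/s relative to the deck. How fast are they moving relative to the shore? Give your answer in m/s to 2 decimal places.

5.55 m/s

In east/north components (m/s): crew member relative to ferry = (-1.028, 1.226); ferry relative to water = (-0.393, -7.490); water relative to ground = (0.000, 0.900).
Sum = (-1.421, -5.364) m/s.
Speed = |(-1.421, -5.364)| = 5.549 m/s.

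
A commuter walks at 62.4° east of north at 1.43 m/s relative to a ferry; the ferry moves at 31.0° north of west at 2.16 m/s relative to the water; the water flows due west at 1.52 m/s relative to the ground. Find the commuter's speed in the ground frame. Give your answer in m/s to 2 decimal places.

In east/north components (m/s): commuter relative to ferry = (1.267, 0.663); ferry relative to water = (-1.851, 1.112); water relative to ground = (-1.520, 0.000).
Sum = (-2.104, 1.775) m/s.
Speed = |(-2.104, 1.775)| = 2.753 m/s.

2.75 m/s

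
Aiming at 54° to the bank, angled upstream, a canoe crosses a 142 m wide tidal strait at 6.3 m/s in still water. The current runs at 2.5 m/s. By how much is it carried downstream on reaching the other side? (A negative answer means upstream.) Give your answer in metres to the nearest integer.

-34 m

Perpendicular speed = 5.097 m/s; crossing time = 142 / 5.097 = 27.861 s.
Net downstream speed = -1.203 m/s.
Drift = -1.203 × 27.861 = -33.518 m (upstream).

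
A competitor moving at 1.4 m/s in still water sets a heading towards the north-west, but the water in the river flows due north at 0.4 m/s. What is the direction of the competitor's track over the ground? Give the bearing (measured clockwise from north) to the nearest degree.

325°

Taking east as x and north as y: velocity relative to the water = (-0.990, 0.990) m/s; the water relative to ground = (0.000, 0.400) m/s.
Velocity relative to ground = (-0.990, 0.990) + (0.000, 0.400) = (-0.990, 1.390) m/s.
Bearing = atan2(-0.99, 1.39) = 324.54° clockwise from north.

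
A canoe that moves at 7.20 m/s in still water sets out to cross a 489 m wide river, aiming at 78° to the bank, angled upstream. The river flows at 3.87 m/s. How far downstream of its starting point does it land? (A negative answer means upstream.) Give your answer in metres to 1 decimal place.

164.8 m

Perpendicular speed = 7.043 m/s; crossing time = 489 / 7.043 = 69.434 s.
Net downstream speed = 2.373 m/s.
Drift = 2.373 × 69.434 = 164.769 m (downstream).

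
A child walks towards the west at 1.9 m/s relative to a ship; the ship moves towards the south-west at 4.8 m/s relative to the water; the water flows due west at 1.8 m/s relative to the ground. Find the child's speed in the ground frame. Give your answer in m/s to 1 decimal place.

In east/north components (m/s): child relative to ship = (-1.900, 0.000); ship relative to water = (-3.394, -3.394); water relative to ground = (-1.800, 0.000).
Sum = (-7.094, -3.394) m/s.
Speed = |(-7.094, -3.394)| = 7.864 m/s.

7.9 m/s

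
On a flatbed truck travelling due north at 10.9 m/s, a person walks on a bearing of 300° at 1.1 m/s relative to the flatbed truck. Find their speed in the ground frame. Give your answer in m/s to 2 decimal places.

Taking east as x and north as y: flatbed truck velocity = (0.000, 10.900) m/s; person velocity relative to flatbed truck = (-0.953, 0.550) m/s.
Velocity relative to ground = (0.000, 10.900) + (-0.953, 0.550) = (-0.953, 11.450) m/s.
Speed = |(-0.953, 11.450)| = 11.490 m/s.

11.49 m/s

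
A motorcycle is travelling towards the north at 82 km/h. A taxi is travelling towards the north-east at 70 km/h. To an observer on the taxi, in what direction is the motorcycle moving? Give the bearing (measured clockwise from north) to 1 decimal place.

303.3°

Taking east as x and north as y: motorcycle velocity = (0.000, 82.000) km/h; taxi velocity = (49.497, 49.497) km/h.
Velocity of motorcycle relative to taxi = (0.000, 82.000) − (49.497, 49.497) = (-49.497, 32.503) km/h.
Bearing = atan2(-49.50, 32.50) = 303.29° clockwise from north.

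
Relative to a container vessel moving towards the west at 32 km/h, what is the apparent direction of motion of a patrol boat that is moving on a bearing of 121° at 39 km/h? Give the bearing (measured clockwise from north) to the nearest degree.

Taking east as x and north as y: patrol boat velocity = (33.430, -20.086) km/h; container vessel velocity = (-32.000, 0.000) km/h.
Velocity of patrol boat relative to container vessel = (33.430, -20.086) − (-32.000, 0.000) = (65.430, -20.086) km/h.
Bearing = atan2(65.43, -20.09) = 107.07° clockwise from north.

107°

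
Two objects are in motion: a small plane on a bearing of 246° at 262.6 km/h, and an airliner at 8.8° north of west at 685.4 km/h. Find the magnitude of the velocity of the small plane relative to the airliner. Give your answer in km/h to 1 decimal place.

486.0 km/h

Taking east as x and north as y: small plane velocity = (-239.897, -106.809) km/h; airliner velocity = (-677.332, 104.856) km/h.
Velocity of small plane relative to airliner = (-239.897, -106.809) − (-677.332, 104.856) = (437.435, -211.666) km/h.
Magnitude = |(437.435, -211.666)| = 485.954 km/h.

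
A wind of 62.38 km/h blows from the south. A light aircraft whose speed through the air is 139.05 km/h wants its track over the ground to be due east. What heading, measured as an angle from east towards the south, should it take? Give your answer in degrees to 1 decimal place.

The wind pushes perpendicular to the desired track; the heading must have a component into the wind equal to 62.38 km/h: 139.05 sin θ = 62.38.
sin θ = 0.4486, so θ = 26.655°.

26.7°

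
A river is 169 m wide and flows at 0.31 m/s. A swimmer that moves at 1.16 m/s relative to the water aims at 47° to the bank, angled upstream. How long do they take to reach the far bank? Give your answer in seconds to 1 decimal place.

The component of the swimmer's velocity perpendicular to the bank is 1.16 × sin 47° = 0.848 m/s.
Only the cross-stream component determines the crossing time; the current contributes nothing perpendicular to the bank.
Time = 169 / 0.848 = 199.205 s.

199.2 s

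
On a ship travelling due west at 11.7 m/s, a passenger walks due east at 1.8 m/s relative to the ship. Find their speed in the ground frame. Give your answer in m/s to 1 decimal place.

9.9 m/s

Taking east as x and north as y: ship velocity = (-11.700, 0.000) m/s; passenger velocity relative to ship = (1.800, 0.000) m/s.
Velocity relative to ground = (-11.700, 0.000) + (1.800, 0.000) = (-9.900, 0.000) m/s.
Speed = |(-9.900, 0.000)| = 9.900 m/s.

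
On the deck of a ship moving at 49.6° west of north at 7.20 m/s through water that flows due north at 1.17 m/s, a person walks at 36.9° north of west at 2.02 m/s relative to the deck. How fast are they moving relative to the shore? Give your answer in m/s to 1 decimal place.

In east/north components (m/s): person relative to ship = (-1.615, 1.213); ship relative to water = (-5.483, 4.666); water relative to ground = (0.000, 1.170).
Sum = (-7.098, 7.049) m/s.
Speed = |(-7.098, 7.049)| = 10.004 m/s.

10.0 m/s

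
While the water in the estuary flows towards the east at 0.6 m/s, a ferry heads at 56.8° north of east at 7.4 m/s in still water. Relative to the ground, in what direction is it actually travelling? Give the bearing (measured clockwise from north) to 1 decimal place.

036.9°

Taking east as x and north as y: velocity relative to the water = (4.052, 6.192) m/s; the water relative to ground = (0.600, 0.000) m/s.
Velocity relative to ground = (4.052, 6.192) + (0.600, 0.000) = (4.652, 6.192) m/s.
Bearing = atan2(4.65, 6.19) = 36.92° clockwise from north.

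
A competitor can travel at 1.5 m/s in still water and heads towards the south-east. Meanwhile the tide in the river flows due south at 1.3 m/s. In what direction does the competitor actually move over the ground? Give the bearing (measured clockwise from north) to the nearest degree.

156°

Taking east as x and north as y: velocity relative to the water = (1.061, -1.061) m/s; the water relative to ground = (0.000, -1.300) m/s.
Velocity relative to ground = (1.061, -1.061) + (0.000, -1.300) = (1.061, -2.361) m/s.
Bearing = atan2(1.06, -2.36) = 155.81° clockwise from north.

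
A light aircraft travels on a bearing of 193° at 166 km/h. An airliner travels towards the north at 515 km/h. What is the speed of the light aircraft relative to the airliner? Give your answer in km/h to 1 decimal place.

677.8 km/h

Taking east as x and north as y: light aircraft velocity = (-37.342, -161.745) km/h; airliner velocity = (0.000, 515.000) km/h.
Velocity of light aircraft relative to airliner = (-37.342, -161.745) − (0.000, 515.000) = (-37.342, -676.745) km/h.
Magnitude = |(-37.342, -676.745)| = 677.775 km/h.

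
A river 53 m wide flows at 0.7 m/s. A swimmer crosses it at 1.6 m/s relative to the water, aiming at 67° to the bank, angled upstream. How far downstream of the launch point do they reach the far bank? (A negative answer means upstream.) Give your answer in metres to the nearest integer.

Perpendicular speed = 1.473 m/s; crossing time = 53 / 1.473 = 35.986 s.
Net downstream speed = 0.075 m/s.
Drift = 0.075 × 35.986 = 2.693 m (downstream).

3 m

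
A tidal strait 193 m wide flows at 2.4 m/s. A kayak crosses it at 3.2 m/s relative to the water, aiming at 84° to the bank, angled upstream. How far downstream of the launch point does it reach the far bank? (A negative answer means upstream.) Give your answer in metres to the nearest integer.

Perpendicular speed = 3.182 m/s; crossing time = 193 / 3.182 = 60.645 s.
Net downstream speed = 2.066 m/s.
Drift = 2.066 × 60.645 = 125.262 m (downstream).

125 m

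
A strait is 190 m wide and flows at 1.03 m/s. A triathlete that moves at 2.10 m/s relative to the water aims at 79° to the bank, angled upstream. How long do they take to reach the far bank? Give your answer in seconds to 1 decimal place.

92.2 s

The component of the triathlete's velocity perpendicular to the bank is 2.10 × sin 79° = 2.061 m/s.
Only the cross-stream component determines the crossing time; the current contributes nothing perpendicular to the bank.
Time = 190 / 2.061 = 92.170 s.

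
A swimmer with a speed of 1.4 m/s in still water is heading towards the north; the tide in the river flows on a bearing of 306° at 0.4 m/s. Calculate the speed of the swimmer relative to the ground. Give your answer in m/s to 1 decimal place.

Taking east as x and north as y: velocity relative to the water = (0.000, 1.400) m/s; the water relative to ground = (-0.324, 0.235) m/s.
Velocity relative to ground = (0.000, 1.400) + (-0.324, 0.235) = (-0.324, 1.635) m/s.
Speed = |(-0.324, 1.635)| = 1.667 m/s.

1.7 m/s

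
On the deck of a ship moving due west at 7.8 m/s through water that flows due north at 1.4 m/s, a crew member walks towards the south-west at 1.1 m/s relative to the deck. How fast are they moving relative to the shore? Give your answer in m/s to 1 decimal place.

In east/north components (m/s): crew member relative to ship = (-0.778, -0.778); ship relative to water = (-7.800, 0.000); water relative to ground = (0.000, 1.400).
Sum = (-8.578, 0.622) m/s.
Speed = |(-8.578, 0.622)| = 8.600 m/s.

8.6 m/s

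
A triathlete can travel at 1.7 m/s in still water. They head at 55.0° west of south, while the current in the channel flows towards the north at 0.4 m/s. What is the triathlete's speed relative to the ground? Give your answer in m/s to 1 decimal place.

1.5 m/s

Taking east as x and north as y: velocity relative to the water = (-1.393, -0.975) m/s; the water relative to ground = (0.000, 0.400) m/s.
Velocity relative to ground = (-1.393, -0.975) + (0.000, 0.400) = (-1.393, -0.575) m/s.
Speed = |(-1.393, -0.575)| = 1.507 m/s.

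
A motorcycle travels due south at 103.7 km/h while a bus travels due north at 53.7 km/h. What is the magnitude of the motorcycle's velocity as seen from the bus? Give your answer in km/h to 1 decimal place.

157.4 km/h

Taking east as x and north as y: motorcycle velocity = (0.000, -103.700) km/h; bus velocity = (0.000, 53.700) km/h.
Velocity of motorcycle relative to bus = (0.000, -103.700) − (0.000, 53.700) = (0.000, -157.400) km/h.
Magnitude = |(0.000, -157.400)| = 157.400 km/h.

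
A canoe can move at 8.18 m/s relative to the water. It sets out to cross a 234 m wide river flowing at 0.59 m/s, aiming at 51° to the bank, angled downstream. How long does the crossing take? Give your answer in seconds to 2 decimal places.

36.81 s

The component of the canoe's velocity perpendicular to the bank is 8.18 × sin 51° = 6.357 m/s.
The flow acts along the bank and has no component across it.
Time = 234 / 6.357 = 36.810 s.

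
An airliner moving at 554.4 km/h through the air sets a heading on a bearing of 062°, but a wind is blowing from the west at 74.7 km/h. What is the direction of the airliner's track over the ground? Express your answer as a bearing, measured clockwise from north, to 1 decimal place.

065.2°

Taking east as x and north as y: velocity relative to the air = (489.506, 260.275) km/h; the air relative to ground = (74.700, 0.000) km/h.
Velocity relative to ground = (489.506, 260.275) + (74.700, 0.000) = (564.206, 260.275) km/h.
Bearing = atan2(564.21, 260.28) = 65.24° clockwise from north.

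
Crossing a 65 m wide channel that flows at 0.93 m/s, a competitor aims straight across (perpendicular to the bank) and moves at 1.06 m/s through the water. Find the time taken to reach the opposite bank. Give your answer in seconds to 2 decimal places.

61.32 s

The component of the competitor's velocity perpendicular to the bank is 1.06 m/s.
Only the cross-stream component determines the crossing time; the current contributes nothing perpendicular to the bank.
Time = 65 / 1.060 = 61.321 s.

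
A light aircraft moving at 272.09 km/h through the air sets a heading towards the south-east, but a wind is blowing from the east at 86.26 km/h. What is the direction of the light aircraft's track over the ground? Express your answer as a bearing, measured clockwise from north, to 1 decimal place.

151.1°

Taking east as x and north as y: velocity relative to the air = (192.397, -192.397) km/h; the air relative to ground = (-86.260, 0.000) km/h.
Velocity relative to ground = (192.397, -192.397) + (-86.260, 0.000) = (106.137, -192.397) km/h.
Bearing = atan2(106.14, -192.40) = 151.12° clockwise from north.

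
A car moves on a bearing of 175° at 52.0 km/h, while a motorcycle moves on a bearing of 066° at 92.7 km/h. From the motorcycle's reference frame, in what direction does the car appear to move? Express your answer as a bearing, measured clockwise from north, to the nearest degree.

Taking east as x and north as y: car velocity = (4.532, -51.802) km/h; motorcycle velocity = (84.686, 37.704) km/h.
Velocity of car relative to motorcycle = (4.532, -51.802) − (84.686, 37.704) = (-80.154, -89.507) km/h.
Bearing = atan2(-80.15, -89.51) = 221.84° clockwise from north.

222°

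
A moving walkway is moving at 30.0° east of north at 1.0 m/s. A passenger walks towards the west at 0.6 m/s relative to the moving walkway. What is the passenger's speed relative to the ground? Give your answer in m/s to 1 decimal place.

0.9 m/s

Taking east as x and north as y: moving walkway velocity = (0.500, 0.866) m/s; passenger velocity relative to moving walkway = (-0.600, 0.000) m/s.
Velocity relative to ground = (0.500, 0.866) + (-0.600, 0.000) = (-0.100, 0.866) m/s.
Speed = |(-0.100, 0.866)| = 0.872 m/s.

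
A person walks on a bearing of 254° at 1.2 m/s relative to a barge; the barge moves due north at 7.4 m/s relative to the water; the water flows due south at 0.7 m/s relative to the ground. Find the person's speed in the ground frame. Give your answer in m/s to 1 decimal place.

6.5 m/s

In east/north components (m/s): person relative to barge = (-1.154, -0.331); barge relative to water = (0.000, 7.400); water relative to ground = (0.000, -0.700).
Sum = (-1.154, 6.369) m/s.
Speed = |(-1.154, 6.369)| = 6.473 m/s.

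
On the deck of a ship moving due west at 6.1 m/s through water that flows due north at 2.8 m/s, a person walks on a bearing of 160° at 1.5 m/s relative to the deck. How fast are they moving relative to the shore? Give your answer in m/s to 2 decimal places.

5.76 m/s

In east/north components (m/s): person relative to ship = (0.513, -1.410); ship relative to water = (-6.100, 0.000); water relative to ground = (0.000, 2.800).
Sum = (-5.587, 1.390) m/s.
Speed = |(-5.587, 1.390)| = 5.757 m/s.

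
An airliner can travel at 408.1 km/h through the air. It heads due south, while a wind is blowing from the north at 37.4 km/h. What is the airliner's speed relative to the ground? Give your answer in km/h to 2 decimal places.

445.50 km/h

Taking east as x and north as y: velocity relative to the air = (0.000, -408.100) km/h; the air relative to ground = (0.000, -37.400) km/h.
Velocity relative to ground = (0.000, -408.100) + (0.000, -37.400) = (0.000, -445.500) km/h.
Speed = |(0.000, -445.500)| = 445.500 km/h.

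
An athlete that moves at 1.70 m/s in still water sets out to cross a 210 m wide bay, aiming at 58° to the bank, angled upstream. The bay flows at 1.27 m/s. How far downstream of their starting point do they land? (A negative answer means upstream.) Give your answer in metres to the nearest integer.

Perpendicular speed = 1.442 m/s; crossing time = 210 / 1.442 = 145.663 s.
Net downstream speed = 0.369 m/s.
Drift = 0.369 × 145.663 = 53.770 m (downstream).

54 m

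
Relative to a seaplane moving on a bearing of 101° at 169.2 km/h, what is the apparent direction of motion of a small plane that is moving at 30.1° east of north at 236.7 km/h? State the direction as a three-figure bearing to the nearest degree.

349°

Taking east as x and north as y: small plane velocity = (118.708, 204.781) km/h; seaplane velocity = (166.091, -32.285) km/h.
Velocity of small plane relative to seaplane = (118.708, 204.781) − (166.091, -32.285) = (-47.384, 237.066) km/h.
Bearing = atan2(-47.38, 237.07) = 348.70° clockwise from north.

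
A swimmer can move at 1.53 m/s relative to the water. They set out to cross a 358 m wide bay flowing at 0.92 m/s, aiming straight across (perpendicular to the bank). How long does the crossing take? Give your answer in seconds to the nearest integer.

234 s

The component of the swimmer's velocity perpendicular to the bank is 1.53 m/s.
Only the cross-stream component determines the crossing time; the current contributes nothing perpendicular to the bank.
Time = 358 / 1.530 = 233.987 s.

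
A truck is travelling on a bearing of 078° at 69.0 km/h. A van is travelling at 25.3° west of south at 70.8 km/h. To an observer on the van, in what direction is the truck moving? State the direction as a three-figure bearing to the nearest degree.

Taking east as x and north as y: truck velocity = (67.492, 14.346) km/h; van velocity = (-30.257, -64.009) km/h.
Velocity of truck relative to van = (67.492, 14.346) − (-30.257, -64.009) = (97.749, 78.355) km/h.
Bearing = atan2(97.75, 78.35) = 51.28° clockwise from north.

051°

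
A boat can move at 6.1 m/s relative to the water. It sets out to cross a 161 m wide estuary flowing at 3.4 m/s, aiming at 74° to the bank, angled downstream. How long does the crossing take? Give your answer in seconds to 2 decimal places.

27.46 s

The component of the boat's velocity perpendicular to the bank is 6.1 × sin 74° = 5.864 m/s.
The flow acts along the bank and has no component across it.
Time = 161 / 5.864 = 27.457 s.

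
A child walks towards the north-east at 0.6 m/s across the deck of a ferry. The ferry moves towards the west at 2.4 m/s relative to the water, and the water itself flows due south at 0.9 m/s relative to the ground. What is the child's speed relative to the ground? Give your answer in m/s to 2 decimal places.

2.03 m/s

In east/north components (m/s): child relative to ferry = (0.424, 0.424); ferry relative to water = (-2.400, 0.000); water relative to ground = (0.000, -0.900).
Sum = (-1.976, -0.476) m/s.
Speed = |(-1.976, -0.476)| = 2.032 m/s.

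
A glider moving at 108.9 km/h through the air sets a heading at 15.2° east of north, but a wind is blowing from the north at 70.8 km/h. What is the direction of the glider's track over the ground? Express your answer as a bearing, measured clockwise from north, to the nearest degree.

040°

Taking east as x and north as y: velocity relative to the air = (28.552, 105.090) km/h; the air relative to ground = (0.000, -70.800) km/h.
Velocity relative to ground = (28.552, 105.090) + (0.000, -70.800) = (28.552, 34.290) km/h.
Bearing = atan2(28.55, 34.29) = 39.78° clockwise from north.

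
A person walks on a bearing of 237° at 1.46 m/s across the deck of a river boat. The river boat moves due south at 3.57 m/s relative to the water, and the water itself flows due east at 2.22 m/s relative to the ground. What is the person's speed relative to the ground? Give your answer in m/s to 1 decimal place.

4.5 m/s

In east/north components (m/s): person relative to river boat = (-1.224, -0.795); river boat relative to water = (0.000, -3.570); water relative to ground = (2.220, 0.000).
Sum = (0.996, -4.365) m/s.
Speed = |(0.996, -4.365)| = 4.477 m/s.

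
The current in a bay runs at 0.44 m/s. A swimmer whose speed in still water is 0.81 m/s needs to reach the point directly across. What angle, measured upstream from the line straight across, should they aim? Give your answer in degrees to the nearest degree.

To cancel the current, the upstream component of the swimmer's velocity must equal the flow: 0.81 sin θ = 0.44.
sin θ = 0.44 / 0.81 = 0.5432.
θ = arcsin(0.5432) = 32.902°.

33°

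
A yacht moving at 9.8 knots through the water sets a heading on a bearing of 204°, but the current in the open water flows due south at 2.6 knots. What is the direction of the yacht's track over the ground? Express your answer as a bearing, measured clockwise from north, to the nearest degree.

Taking east as x and north as y: velocity relative to the water = (-3.986, -8.953) knots; the water relative to ground = (0.000, -2.600) knots.
Velocity relative to ground = (-3.986, -8.953) + (0.000, -2.600) = (-3.986, -11.553) knots.
Bearing = atan2(-3.99, -11.55) = 199.04° clockwise from north.

199°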